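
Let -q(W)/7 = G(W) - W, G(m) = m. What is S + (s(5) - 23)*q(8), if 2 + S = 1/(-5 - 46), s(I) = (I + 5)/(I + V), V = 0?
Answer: -103/51 ≈ -2.0196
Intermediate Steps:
s(I) = (5 + I)/I (s(I) = (I + 5)/(I + 0) = (5 + I)/I)
q(W) = 0 (q(W) = -7*(W - W) = -7*0 = 0)
S = -103/51 (S = -2 + 1/(-5 - 46) = -2 + 1/(-51) = -2 - 1/51 = -103/51 ≈ -2.0196)
S + (s(5) - 23)*q(8) = -103/51 + ((5 + 5)/5 - 23)*0 = -103/51 + ((1/5)*10 - 23)*0 = -103/51 + (2 - 23)*0 = -103/51 - 21*0 = -103/51 + 0 = -103/51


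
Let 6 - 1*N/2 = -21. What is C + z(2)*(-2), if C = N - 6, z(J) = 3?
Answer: 42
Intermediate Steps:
N = 54 (N = 12 - 2*(-21) = 12 + 42 = 54)
C = 48 (C = 54 - 6 = 48)
C + z(2)*(-2) = 48 + 3*(-2) = 48 - 6 = 42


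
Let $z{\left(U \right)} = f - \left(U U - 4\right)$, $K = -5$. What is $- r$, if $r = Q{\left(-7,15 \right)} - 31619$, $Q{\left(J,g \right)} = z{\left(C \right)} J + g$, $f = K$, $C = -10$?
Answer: $30897$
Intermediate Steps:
$f = -5$
$z{\left(U \right)} = -1 - U^{2}$ ($z{\left(U \right)} = -5 - \left(U U - 4\right) = -5 - \left(U^{2} - 4\right) = -5 - \left(-4 + U^{2}\right) = -1 - U^{2}$)
$Q{\left(J,g \right)} = g - 101 J$ ($Q{\left(J,g \right)} = \left(-1 - \left(-10\right)^{2}\right) J + g = \left(-1 - 100\right) J + g = - 101 J + g = g - 101 J$)
$r = -30897$ ($r = \left(15 - -707\right) - 31619 = \left(15 + 707\right) - 31619 = 722 - 31619 = -30897$)
$- r = \left(-1\right) \left(-30897\right) = 30897$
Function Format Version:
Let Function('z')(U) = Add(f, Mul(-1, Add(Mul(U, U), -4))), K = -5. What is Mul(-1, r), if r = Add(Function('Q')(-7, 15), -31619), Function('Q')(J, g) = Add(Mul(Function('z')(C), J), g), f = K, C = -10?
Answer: 30897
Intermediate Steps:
f = -5
Function('z')(U) = Add(-1, Mul(-1, Pow(U, 2))) (Function('z')(U) = Add(-5, Mul(-1, Add(Mul(U, U), -4))) = Add(-5, Mul(-1, Add(Pow(U, 2), -4))) = Add(-5, Mul(-1, Add(-4, Pow(U, 2)))) = Add(-5, Add(4, Mul(-1, Pow(U, 2)))) = Add(-1, Mul(-1, Pow(U, 2))))
Function('Q')(J, g) = Add(g, Mul(-101, J)) (Function('Q')(J, g) = Add(Mul(Add(-1, Mul(-1, Pow(-10, 2))), J), g) = Add(Mul(Add(-1, Mul(-1, 100)), J), g) = Add(Mul(Add(-1, -100), J), g) = Add(Mul(-101, J), g) = Add(g, Mul(-101, J)))
r = -30897 (r = Add(Add(15, Mul(-101, -7)), -31619) = Add(Add(15, 707), -31619) = Add(722, -31619) = -30897)
Mul(-1, r) = Mul(-1, -30897) = 30897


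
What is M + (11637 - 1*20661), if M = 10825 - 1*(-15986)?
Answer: 17787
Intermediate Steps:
M = 26811 (M = 10825 + 15986 = 26811)
M + (11637 - 1*20661) = 26811 + (11637 - 1*20661) = 26811 + (11637 - 20661) = 26811 - 9024 = 17787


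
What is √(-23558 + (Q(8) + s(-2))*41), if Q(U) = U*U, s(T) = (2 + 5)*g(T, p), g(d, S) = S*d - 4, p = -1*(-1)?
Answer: 8*I*√354 ≈ 150.52*I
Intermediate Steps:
p = 1
g(d, S) = -4 + S*d
s(T) = -28 + 7*T (s(T) = (2 + 5)*(-4 + 1*T) = 7*(-4 + T) = -28 + 7*T)
Q(U) = U²
√(-23558 + (Q(8) + s(-2))*41) = √(-23558 + (8² + (-28 + 7*(-2)))*41) = √(-23558 + (64 + (-28 - 14))*41) = √(-23558 + (64 - 42)*41) = √(-23558 + 22*41) = √(-23558 + 902) = √(-22656) = 8*I*√354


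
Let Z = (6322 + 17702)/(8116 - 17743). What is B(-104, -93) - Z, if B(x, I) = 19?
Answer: 68979/3209 ≈ 21.495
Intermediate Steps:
Z = -8008/3209 (Z = 24024/(-9627) = 24024*(-1/9627) = -8008/3209 ≈ -2.4955)
B(-104, -93) - Z = 19 - 1*(-8008/3209) = 19 + 8008/3209 = 68979/3209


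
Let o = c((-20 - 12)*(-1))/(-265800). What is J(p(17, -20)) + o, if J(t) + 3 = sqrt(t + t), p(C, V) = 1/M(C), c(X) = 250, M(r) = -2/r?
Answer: -15953/5316 + I*sqrt(17) ≈ -3.0009 + 4.1231*I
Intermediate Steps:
p(C, V) = -C/2 (p(C, V) = 1/(-2/C) = -C/2)
J(t) = -3 + sqrt(2)*sqrt(t) (J(t) = -3 + sqrt(t + t) = -3 + sqrt(2*t) = -3 + sqrt(2)*sqrt(t))
o = -5/5316 (o = 250/(-265800) = 250*(-1/265800) = -5/5316 ≈ -0.00094056)
J(p(17, -20)) + o = (-3 + sqrt(2)*sqrt(-1/2*17)) - 5/5316 = (-3 + sqrt(2)*sqrt(-17/2)) - 5/5316 = (-3 + sqrt(2)*(I*sqrt(34)/2)) - 5/5316 = (-3 + I*sqrt(17)) - 5/5316 = -15953/5316 + I*sqrt(17)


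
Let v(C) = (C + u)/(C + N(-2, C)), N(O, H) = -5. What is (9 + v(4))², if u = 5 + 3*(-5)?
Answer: 225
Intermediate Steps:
u = -10 (u = 5 - 15 = -10)
v(C) = (-10 + C)/(-5 + C) (v(C) = (C - 10)/(C - 5) = (-10 + C)/(-5 + C))
(9 + v(4))² = (9 + (-10 + 4)/(-5 + 4))² = (9 - 6/(-1))² = (9 - 1*(-6))² = (9 + 6)² = 15² = 225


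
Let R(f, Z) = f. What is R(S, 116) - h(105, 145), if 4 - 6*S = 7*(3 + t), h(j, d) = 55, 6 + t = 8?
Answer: -361/6 ≈ -60.167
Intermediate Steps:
t = 2 (t = -6 + 8 = 2)
S = -31/6 (S = ⅔ - 7*(3 + 2)/6 = ⅔ - 7*5/6 = ⅔ - ⅙*35 = ⅔ - 35/6 = -31/6 ≈ -5.1667)
R(S, 116) - h(105, 145) = -31/6 - 1*55 = -31/6 - 55 = -361/6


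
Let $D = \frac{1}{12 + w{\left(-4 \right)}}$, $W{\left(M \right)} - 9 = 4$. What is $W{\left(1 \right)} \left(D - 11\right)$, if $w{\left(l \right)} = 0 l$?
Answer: $- \frac{1703}{12} \approx -141.92$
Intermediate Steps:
$W{\left(M \right)} = 13$ ($W{\left(M \right)} = 9 + 4 = 13$)
$w{\left(l \right)} = 0$
$D = \frac{1}{12}$ ($D = \frac{1}{12 + 0} = \frac{1}{12} \approx 0.083333$)
$W{\left(1 \right)} \left(D - 11\right) = 13 \left(\frac{1}{12} - 11\right) = 13 \left(- \frac{131}{12}\right) = - \frac{1703}{12}$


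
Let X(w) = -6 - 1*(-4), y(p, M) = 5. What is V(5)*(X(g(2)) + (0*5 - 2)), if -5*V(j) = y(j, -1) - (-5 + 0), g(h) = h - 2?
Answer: 8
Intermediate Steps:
g(h) = -2 + h
X(w) = -2 (X(w) = -6 + 4 = -2)
V(j) = -2 (V(j) = -(5 - (-5 + 0))/5 = -(5 - 1*(-5))/5 = -(5 + 5)/5 = -1/5*10 = -2)
V(5)*(X(g(2)) + (0*5 - 2)) = -2*(-2 + (0*5 - 2)) = -2*(-2 + (0 - 2)) = -2*(-2 - 2) = -2*(-4) = 8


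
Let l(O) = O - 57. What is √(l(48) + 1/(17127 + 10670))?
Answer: 2*I*√4815811/1463 ≈ 3.0*I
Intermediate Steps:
l(O) = -57 + O
√(l(48) + 1/(17127 + 10670)) = √((-57 + 48) + 1/(17127 + 10670)) = √(-9 + 1/27797) = √(-250172/27797) = 2*I*√4815811/1463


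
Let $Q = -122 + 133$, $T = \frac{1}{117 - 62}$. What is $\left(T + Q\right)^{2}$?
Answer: $\frac{367236}{3025} \approx 121.4$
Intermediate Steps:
$T = \frac{1}{55} \approx 0.018182$
$Q = 11$
$\left(T + Q\right)^{2} = \left(\frac{1}{55} + 11\right)^{2} = \left(\frac{606}{55}\right)^{2} = \frac{367236}{3025}$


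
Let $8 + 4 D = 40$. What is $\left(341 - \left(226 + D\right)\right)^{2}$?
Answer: $11449$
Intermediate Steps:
$D = 8$ ($D = -2 + \frac{1}{4} \cdot 40 = -2 + 10 = 8$)
$\left(341 - \left(226 + D\right)\right)^{2} = \left(341 - 234\right)^{2} = 107^{2} = 11449$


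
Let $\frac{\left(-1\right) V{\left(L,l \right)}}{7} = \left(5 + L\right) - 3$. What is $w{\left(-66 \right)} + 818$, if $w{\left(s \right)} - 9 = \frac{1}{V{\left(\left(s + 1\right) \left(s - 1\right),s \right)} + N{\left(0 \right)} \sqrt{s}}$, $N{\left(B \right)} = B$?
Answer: $\frac{25222672}{30499} \approx 827.0$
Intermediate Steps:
$V{\left(L,l \right)} = -14 - 7 L$ ($V{\left(L,l \right)} = - 7 \left(\left(5 + L\right) - 3\right) = - 7 \left(2 + L\right) = -14 - 7 L$)
$w{\left(s \right)} = 9 + \frac{1}{-14 - 7 \left(1 + s\right) \left(-1 + s\right)}$ ($w{\left(s \right)} = 9 + \frac{1}{\left(-14 - 7 \left(s + 1\right) \left(s - 1\right)\right) + 0 \sqrt{s}} = 9 + \frac{1}{\left(-14 - 7 \left(1 + s\right) \left(-1 + s\right)\right) + 0} = 9 + \frac{1}{-14 - 7 \left(1 + s\right) \left(-1 + s\right)}$)
$w{\left(-66 \right)} + 818 = \frac{62 + 63 \left(-66\right)^{2}}{7 \left(1 + \left(-66\right)^{2}\right)} + 818 = \frac{62 + 63 \cdot 4356}{7 \left(1 + 4356\right)} + 818 = \frac{62 + 274428}{7 \cdot 4357} + 818 = \frac{1}{7} \cdot \frac{1}{4357} \cdot 274490 + 818 = \frac{274490}{30499} + 818 = \frac{25222672}{30499}$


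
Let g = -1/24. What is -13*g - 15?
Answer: -347/24 ≈ -14.458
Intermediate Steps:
g = -1/24 (g = -1*1/24 = -1/24 ≈ -0.041667)
-13*g - 15 = -13*(-1/24) - 15 = 13/24 - 15 = -347/24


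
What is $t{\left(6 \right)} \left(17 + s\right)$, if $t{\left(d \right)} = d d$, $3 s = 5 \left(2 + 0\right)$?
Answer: $732$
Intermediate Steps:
$s = \frac{10}{3}$ ($s = \frac{5 \left(2 + 0\right)}{3} = \frac{5 \cdot 2}{3} = \frac{1}{3} \cdot 10 = \frac{10}{3} \approx 3.3333$)
$t{\left(d \right)} = d^{2}$
$t{\left(6 \right)} \left(17 + s\right) = 6^{2} \left(17 + \frac{10}{3}\right) = 36 \cdot \frac{61}{3} = 732$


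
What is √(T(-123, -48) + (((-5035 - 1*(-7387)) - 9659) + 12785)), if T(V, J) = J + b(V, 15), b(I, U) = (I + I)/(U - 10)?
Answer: 2*√33630/5 ≈ 73.354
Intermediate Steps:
b(I, U) = 2*I/(-10 + U) (b(I, U) = (2*I)/(-10 + U) = 2*I/(-10 + U))
T(V, J) = J + 2*V/5 (T(V, J) = J + 2*V/(-10 + 15) = J + 2*V/5)
√(T(-123, -48) + (((-5035 - 1*(-7387)) - 9659) + 12785)) = √((-48 + (⅖)*(-123)) + (((-5035 - 1*(-7387)) - 9659) + 12785)) = √((-48 - 246/5) + (((-5035 + 7387) - 9659) + 12785)) = √(-486/5 + ((2352 - 9659) + 12785)) = √(-486/5 + (-7307 + 12785)) = √(-486/5 + 5478) = √(26904/5) = 2*√33630/5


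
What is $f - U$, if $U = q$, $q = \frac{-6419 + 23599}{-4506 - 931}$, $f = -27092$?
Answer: $- \frac{147282024}{5437} \approx -27089.0$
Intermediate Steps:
$q = - \frac{17180}{5437}$ ($q = \frac{17180}{-5437} = 17180 \left(- \frac{1}{5437}\right) = - \frac{17180}{5437} \approx -3.1598$)
$U = - \frac{17180}{5437} \approx -3.1598$
$f - U = -27092 - - \frac{17180}{5437} = -27092 + \frac{17180}{5437} = - \frac{147282024}{5437}$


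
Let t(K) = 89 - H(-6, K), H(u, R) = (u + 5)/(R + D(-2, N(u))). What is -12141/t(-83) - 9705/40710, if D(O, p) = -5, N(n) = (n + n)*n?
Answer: -2904725969/21253334 ≈ -136.67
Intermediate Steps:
N(n) = 2*n² (N(n) = (2*n)*n = 2*n²)
H(u, R) = (5 + u)/(-5 + R) (H(u, R) = (u + 5)/(R - 5) = (5 + u)/(-5 + R))
t(K) = 89 + 1/(-5 + K) (t(K) = 89 - (5 - 6)/(-5 + K) = 89 - (-1)/(-5 + K) = 89 + 1/(-5 + K))
-12141/t(-83) - 9705/40710 = -12141*(-5 - 83)/(-444 + 89*(-83)) - 9705/40710 = -12141*(-88/(-444 - 7387)) - 9705*1/40710 = -12141/((-1/88*(-7831))) - 647/2714 = -12141/7831/88 - 647/2714 = -12141*88/7831 - 647/2714 = -1068408/7831 - 647/2714 = -2904725969/21253334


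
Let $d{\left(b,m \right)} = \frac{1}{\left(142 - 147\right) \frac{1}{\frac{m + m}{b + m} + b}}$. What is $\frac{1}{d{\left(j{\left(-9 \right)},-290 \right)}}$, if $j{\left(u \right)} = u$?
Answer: $\frac{1495}{2111} \approx 0.70819$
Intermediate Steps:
$d{\left(b,m \right)} = - \frac{b}{5} - \frac{2 m}{5 \left(b + m\right)}$ ($d{\left(b,m \right)} = \frac{1}{\left(-5\right) \frac{1}{\frac{2 m}{b + m} + b}} = \frac{1}{\left(-5\right) \frac{1}{b + \frac{2 m}{b + m}}} = - \frac{b}{5} - \frac{2 m}{5 \left(b + m\right)}$)
$\frac{1}{d{\left(j{\left(-9 \right)},-290 \right)}} = \frac{1}{\frac{1}{5} \frac{1}{-9 - 290} \left(- \left(-9\right)^{2} - -580 - \left(-9\right) \left(-290\right)\right)} = \frac{1}{\frac{1}{5} \frac{1}{-299} \left(\left(-1\right) 81 + 580 - 2610\right)} = \frac{1}{\frac{1}{5} \left(- \frac{1}{299}\right) \left(-81 + 580 - 2610\right)} = \frac{1}{\frac{1}{5} \left(- \frac{1}{299}\right) \left(-2111\right)} = \frac{1}{\frac{2111}{1495}} = \frac{1495}{2111}$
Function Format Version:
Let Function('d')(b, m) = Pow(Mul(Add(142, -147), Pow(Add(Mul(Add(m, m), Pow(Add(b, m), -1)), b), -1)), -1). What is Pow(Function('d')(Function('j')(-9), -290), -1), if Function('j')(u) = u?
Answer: Rational(1495, 2111) ≈ 0.70819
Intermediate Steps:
Function('d')(b, m) = Add(Mul(Rational(-1, 5), b), Mul(Rational(-2, 5), m, Pow(Add(b, m), -1))) (Function('d')(b, m) = Pow(Mul(-5, Pow(Add(Mul(Mul(2, m), Pow(Add(b, m), -1)), b), -1)), -1) = Pow(Mul(-5, Pow(Add(Mul(2, m, Pow(Add(b, m), -1)), b), -1)), -1) = Pow(Mul(-5, Pow(Add(b, Mul(2, m, Pow(Add(b, m), -1))), -1)), -1) = Add(Mul(Rational(-1, 5), b), Mul(Rational(-2, 5), m, Pow(Add(b, m), -1))))
Pow(Function('d')(Function('j')(-9), -290), -1) = Pow(Mul(Rational(1, 5), Pow(Add(-9, -290), -1), Add(Mul(-1, Pow(-9, 2)), Mul(-2, -290), Mul(-1, -9, -290))), -1) = Pow(Mul(Rational(1, 5), Pow(-299, -1), Add(Mul(-1, 81), 580, -2610)), -1) = Pow(Mul(Rational(1, 5), Rational(-1, 299), Add(-81, 580, -2610)), -1) = Pow(Mul(Rational(1, 5), Rational(-1, 299), -2111), -1) = Pow(Rational(2111, 1495), -1) = Rational(1495, 2111)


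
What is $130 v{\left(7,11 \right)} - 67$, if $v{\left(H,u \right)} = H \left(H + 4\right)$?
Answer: $9943$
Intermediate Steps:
$v{\left(H,u \right)} = H \left(4 + H\right)$
$130 v{\left(7,11 \right)} - 67 = 130 \cdot 7 \left(4 + 7\right) - 67 = 130 \cdot 7 \cdot 11 - 67 = 130 \cdot 77 - 67 = 10010 - 67 = 9943$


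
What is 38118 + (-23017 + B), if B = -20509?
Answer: -5408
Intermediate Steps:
38118 + (-23017 + B) = 38118 + (-23017 - 20509) = 38118 - 43526 = -5408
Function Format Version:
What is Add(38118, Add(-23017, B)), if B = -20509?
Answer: -5408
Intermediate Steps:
Add(38118, Add(-23017, B)) = Add(38118, Add(-23017, -20509)) = Add(38118, -43526) = -5408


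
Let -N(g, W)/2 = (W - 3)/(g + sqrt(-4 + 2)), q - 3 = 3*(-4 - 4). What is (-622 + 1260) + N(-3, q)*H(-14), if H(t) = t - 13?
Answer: 10906/11 + 1296*I*sqrt(2)/11 ≈ 991.45 + 166.62*I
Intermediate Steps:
H(t) = -13 + t
q = -21 (q = 3 + 3*(-4 - 4) = 3 + 3*(-8) = 3 - 24 = -21)
N(g, W) = -2*(-3 + W)/(g + I*sqrt(2)) (N(g, W) = -2*(W - 3)/(g + sqrt(-4 + 2)) = -2*(-3 + W)/(g + sqrt(-2)) = -2*(-3 + W)/(g + I*sqrt(2)))
(-622 + 1260) + N(-3, q)*H(-14) = (-622 + 1260) + (2*(3 - 1*(-21))/(-3 + I*sqrt(2)))*(-13 - 14) = 638 + (2*(3 + 21)/(-3 + I*sqrt(2)))*(-27) = 638 + (2*24/(-3 + I*sqrt(2)))*(-27) = 638 + (48/(-3 + I*sqrt(2)))*(-27) = 638 - 1296/(-3 + I*sqrt(2))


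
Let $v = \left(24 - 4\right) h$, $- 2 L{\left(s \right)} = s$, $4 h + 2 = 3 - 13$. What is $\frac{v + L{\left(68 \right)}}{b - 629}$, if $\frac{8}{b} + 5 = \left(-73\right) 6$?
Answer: $\frac{41642}{278655} \approx 0.14944$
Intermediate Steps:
$h = -3$ ($h = - \frac{1}{2} + \frac{3 - 13}{4} = - \frac{1}{2} + \frac{1}{4} \left(-10\right) = - \frac{1}{2} - \frac{5}{2} = -3$)
$L{\left(s \right)} = - \frac{s}{2}$
$v = -60$ ($v = \left(24 - 4\right) \left(-3\right) = 20 \left(-3\right) = -60$)
$b = - \frac{8}{443}$ ($b = \frac{8}{-5 - 438} = \frac{8}{-443} = 8 \left(- \frac{1}{443}\right) = - \frac{8}{443} \approx -0.018059$)
$\frac{v + L{\left(68 \right)}}{b - 629} = \frac{-60 - 34}{- \frac{8}{443} - 629} = - \frac{94}{- \frac{8}{443} - 629} = - \frac{94}{- \frac{278655}{443}} = \left(-94\right) \left(- \frac{443}{278655}\right) = \frac{41642}{278655}$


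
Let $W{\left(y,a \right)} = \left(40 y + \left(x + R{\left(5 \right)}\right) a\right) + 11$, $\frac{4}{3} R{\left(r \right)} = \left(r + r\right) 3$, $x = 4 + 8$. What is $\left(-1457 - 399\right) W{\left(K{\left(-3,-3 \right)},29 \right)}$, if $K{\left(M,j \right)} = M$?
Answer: $-1654624$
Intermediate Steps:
$x = 12$
$R{\left(r \right)} = \frac{9 r}{2}$ ($R{\left(r \right)} = \frac{3 \left(r + r\right) 3}{4} = \frac{3 \cdot 2 r 3}{4} = \frac{3 \cdot 6 r}{4} = \frac{9 r}{2}$)
$W{\left(y,a \right)} = 11 + 40 y + \frac{69 a}{2}$ ($W{\left(y,a \right)} = \left(40 y + \left(12 + \frac{9}{2} \cdot 5\right) a\right) + 11 = \left(40 y + \left(12 + \frac{45}{2}\right) a\right) + 11 = \left(40 y + \frac{69 a}{2}\right) + 11 = 11 + 40 y + \frac{69 a}{2}$)
$\left(-1457 - 399\right) W{\left(K{\left(-3,-3 \right)},29 \right)} = \left(-1457 - 399\right) \left(11 + 40 \left(-3\right) + \frac{69}{2} \cdot 29\right) = - 1856 \left(11 - 120 + \frac{2001}{2}\right) = \left(-1856\right) \frac{1783}{2} = -1654624$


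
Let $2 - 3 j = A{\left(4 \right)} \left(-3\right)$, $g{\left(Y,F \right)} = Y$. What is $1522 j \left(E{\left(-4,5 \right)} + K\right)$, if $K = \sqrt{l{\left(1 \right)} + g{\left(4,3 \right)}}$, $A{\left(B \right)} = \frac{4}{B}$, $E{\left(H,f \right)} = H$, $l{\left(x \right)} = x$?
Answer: $- \frac{30440}{3} + \frac{7610 \sqrt{5}}{3} \approx -4474.5$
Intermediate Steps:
$K = \sqrt{5}$ ($K = \sqrt{1 + 4} = \sqrt{5} \approx 2.2361$)
$j = \frac{5}{3}$ ($j = \frac{2}{3} - \frac{\frac{4}{4} \left(-3\right)}{3} = \frac{2}{3} - \frac{4 \cdot \frac{1}{4} \left(-3\right)}{3} = \frac{2}{3} - \frac{1 \left(-3\right)}{3} = \frac{2}{3} - -1 = \frac{2}{3} + 1 = \frac{5}{3} \approx 1.6667$)
$1522 j \left(E{\left(-4,5 \right)} + K\right) = 1522 \frac{5 \left(-4 + \sqrt{5}\right)}{3} = 1522 \left(- \frac{20}{3} + \frac{5 \sqrt{5}}{3}\right) = - \frac{30440}{3} + \frac{7610 \sqrt{5}}{3}$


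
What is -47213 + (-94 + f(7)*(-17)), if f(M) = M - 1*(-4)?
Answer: -47494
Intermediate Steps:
f(M) = 4 + M (f(M) = M + 4 = 4 + M)
-47213 + (-94 + f(7)*(-17)) = -47213 + (-94 + (4 + 7)*(-17)) = -47213 + (-94 + 11*(-17)) = -47213 + (-94 - 187) = -47213 - 281 = -47494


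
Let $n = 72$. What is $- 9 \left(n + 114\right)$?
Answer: $-1674$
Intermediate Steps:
$- 9 \left(n + 114\right) = - 9 \left(72 + 114\right) = \left(-9\right) 186 = -1674$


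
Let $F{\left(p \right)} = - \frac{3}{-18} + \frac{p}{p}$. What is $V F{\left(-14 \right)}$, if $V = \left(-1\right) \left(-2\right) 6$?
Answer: $14$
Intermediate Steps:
$F{\left(p \right)} = \frac{7}{6}$ ($F{\left(p \right)} = \left(-3\right) \left(- \frac{1}{18}\right) + 1 = \frac{1}{6} + 1 = \frac{7}{6}$)
$V = 12$ ($V = 2 \cdot 6 = 12$)
$V F{\left(-14 \right)} = 12 \cdot \frac{7}{6} = 14$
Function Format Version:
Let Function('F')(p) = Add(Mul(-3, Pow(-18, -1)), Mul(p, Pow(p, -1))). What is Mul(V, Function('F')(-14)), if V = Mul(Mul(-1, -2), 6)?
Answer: 14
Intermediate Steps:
Function('F')(p) = Rational(7, 6) (Function('F')(p) = Add(Mul(-3, Rational(-1, 18)), 1) = Add(Rational(1, 6), 1) = Rational(7, 6))
V = 12 (V = Mul(2, 6) = 12)
Mul(V, Function('F')(-14)) = Mul(12, Rational(7, 6)) = 14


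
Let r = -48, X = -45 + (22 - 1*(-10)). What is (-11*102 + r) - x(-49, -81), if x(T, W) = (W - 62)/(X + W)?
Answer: -110123/94 ≈ -1171.5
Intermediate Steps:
X = -13 (X = -45 + (22 + 10) = -45 + 32 = -13)
x(T, W) = (-62 + W)/(-13 + W) (x(T, W) = (W - 62)/(-13 + W) = (-62 + W)/(-13 + W))
(-11*102 + r) - x(-49, -81) = (-11*102 - 48) - (-62 - 81)/(-13 - 81) = (-1122 - 48) - (-143)/(-94) = -1170 - (-1)*(-143)/94 = -1170 - 1*143/94 = -1170 - 143/94 = -110123/94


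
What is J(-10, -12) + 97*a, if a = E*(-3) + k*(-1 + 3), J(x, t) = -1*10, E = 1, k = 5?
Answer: 669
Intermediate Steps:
J(x, t) = -10
a = 7 (a = 1*(-3) + 5*(-1 + 3) = -3 + 5*2 = -3 + 10 = 7)
J(-10, -12) + 97*a = -10 + 97*7 = -10 + 679 = 669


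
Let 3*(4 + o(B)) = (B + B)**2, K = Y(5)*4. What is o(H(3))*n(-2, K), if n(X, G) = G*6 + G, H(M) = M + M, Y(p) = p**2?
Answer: 30800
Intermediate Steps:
H(M) = 2*M
K = 100 (K = 5**2*4 = 25*4 = 100)
n(X, G) = 7*G (n(X, G) = 6*G + G = 7*G)
o(B) = -4 + 4*B**2/3 (o(B) = -4 + (B + B)**2/3 = -4 + (2*B)**2/3 = -4 + (4*B**2)/3 = -4 + 4*B**2/3)
o(H(3))*n(-2, K) = (-4 + 4*(2*3)**2/3)*(7*100) = (-4 + (4/3)*6**2)*700 = (-4 + (4/3)*36)*700 = (-4 + 48)*700 = 44*700 = 30800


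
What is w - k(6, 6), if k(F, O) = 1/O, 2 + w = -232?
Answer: -1405/6 ≈ -234.17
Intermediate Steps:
w = -234 (w = -2 - 232 = -234)
w - k(6, 6) = -234 - 1/6 = -1405/6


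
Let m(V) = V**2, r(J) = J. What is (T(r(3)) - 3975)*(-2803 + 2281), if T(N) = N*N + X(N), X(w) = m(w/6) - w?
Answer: 4143375/2 ≈ 2.0717e+6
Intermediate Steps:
X(w) = -w + w**2/36 (X(w) = (w/6)**2 - w = w**2/36 - w = -w + w**2/36)
T(N) = N**2 + N*(-36 + N)/36 (T(N) = N*N + N*(-36 + N)/36 = N**2 + N*(-36 + N)/36)
(T(r(3)) - 3975)*(-2803 + 2281) = ((1/36)*3*(-36 + 37*3) - 3975)*(-2803 + 2281) = ((1/36)*3*(-36 + 111) - 3975)*(-522) = ((1/36)*3*75 - 3975)*(-522) = (25/4 - 3975)*(-522) = -15875/4*(-522) = 4143375/2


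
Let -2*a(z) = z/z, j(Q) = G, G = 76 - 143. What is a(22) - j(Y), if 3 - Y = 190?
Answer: 133/2 ≈ 66.500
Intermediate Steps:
Y = -187 (Y = 3 - 1*190 = 3 - 190 = -187)
G = -67
j(Q) = -67
a(z) = -½ (a(z) = -z/(2*z) = -½*1 = -½)
a(22) - j(Y) = -½ - 1*(-67) = -½ + 67 = 133/2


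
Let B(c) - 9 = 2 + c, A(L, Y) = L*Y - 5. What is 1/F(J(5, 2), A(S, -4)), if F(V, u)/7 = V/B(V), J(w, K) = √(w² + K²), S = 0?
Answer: ⅐ + 11*√29/203 ≈ 0.43466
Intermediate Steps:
A(L, Y) = -5 + L*Y
B(c) = 11 + c (B(c) = 9 + (2 + c) = 11 + c)
J(w, K) = √(K² + w²)
F(V, u) = 7*V/(11 + V) (F(V, u) = 7*(V/(11 + V)) = 7*V/(11 + V))
1/F(J(5, 2), A(S, -4)) = 1/(7*√(2² + 5²)/(11 + √(2² + 5²))) = 1/(7*√(4 + 25)/(11 + √(4 + 25))) = 1/(7*√29/(11 + √29)) = √29*(11 + √29)/203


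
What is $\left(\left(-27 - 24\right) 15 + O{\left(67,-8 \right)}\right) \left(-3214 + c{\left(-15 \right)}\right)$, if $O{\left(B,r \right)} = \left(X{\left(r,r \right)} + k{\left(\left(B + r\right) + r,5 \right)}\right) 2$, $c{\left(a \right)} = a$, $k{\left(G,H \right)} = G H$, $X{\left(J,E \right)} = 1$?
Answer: $816937$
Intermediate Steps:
$O{\left(B,r \right)} = 2 + 10 B + 20 r$ ($O{\left(B,r \right)} = \left(1 + \left(\left(B + r\right) + r\right) 5\right) 2 = \left(1 + \left(B + 2 r\right) 5\right) 2 = \left(1 + \left(5 B + 10 r\right)\right) 2 = \left(1 + 5 B + 10 r\right) 2 = 2 + 10 B + 20 r$)
$\left(\left(-27 - 24\right) 15 + O{\left(67,-8 \right)}\right) \left(-3214 + c{\left(-15 \right)}\right) = \left(\left(-27 - 24\right) 15 + \left(2 + 10 \cdot 67 + 20 \left(-8\right)\right)\right) \left(-3214 - 15\right) = \left(\left(-51\right) 15 + \left(2 + 670 - 160\right)\right) \left(-3229\right) = \left(-765 + 512\right) \left(-3229\right) = \left(-253\right) \left(-3229\right) = 816937$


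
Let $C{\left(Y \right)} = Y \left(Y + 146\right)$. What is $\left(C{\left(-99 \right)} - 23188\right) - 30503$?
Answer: $-58344$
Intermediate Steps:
$C{\left(Y \right)} = Y \left(146 + Y\right)$
$\left(C{\left(-99 \right)} - 23188\right) - 30503 = \left(- 99 \left(146 - 99\right) - 23188\right) - 30503 = \left(\left(-99\right) 47 - 23188\right) - 30503 = \left(-4653 - 23188\right) - 30503 = -27841 - 30503 = -58344$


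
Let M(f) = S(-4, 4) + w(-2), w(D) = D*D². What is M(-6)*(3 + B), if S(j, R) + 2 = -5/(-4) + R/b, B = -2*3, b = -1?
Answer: 153/4 ≈ 38.250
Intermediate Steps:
w(D) = D³
B = -6
S(j, R) = -¾ - R (S(j, R) = -2 + (-5/(-4) + R/(-1)) = -2 + (-5*(-¼) + R*(-1)) = -2 + (5/4 - R) = -¾ - R)
M(f) = -51/4 (M(f) = (-¾ - 1*4) + (-2)³ = (-¾ - 4) - 8 = -19/4 - 8 = -51/4)
M(-6)*(3 + B) = -51*(3 - 6)/4 = -51/4*(-3) = 153/4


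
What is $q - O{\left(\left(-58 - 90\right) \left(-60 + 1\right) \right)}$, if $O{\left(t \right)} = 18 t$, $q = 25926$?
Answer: $-131250$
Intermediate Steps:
$q - O{\left(\left(-58 - 90\right) \left(-60 + 1\right) \right)} = 25926 - 18 \left(-58 - 90\right) \left(-60 + 1\right) = 25926 - 18 \left(\left(-148\right) \left(-59\right)\right) = 25926 - 18 \cdot 8732 = 25926 - 157176 = -131250$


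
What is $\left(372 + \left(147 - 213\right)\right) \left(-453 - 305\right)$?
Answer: $-231948$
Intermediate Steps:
$\left(372 + \left(147 - 213\right)\right) \left(-453 - 305\right) = \left(372 + \left(147 - 213\right)\right) \left(-758\right) = \left(372 - 66\right) \left(-758\right) = 306 \left(-758\right) = -231948$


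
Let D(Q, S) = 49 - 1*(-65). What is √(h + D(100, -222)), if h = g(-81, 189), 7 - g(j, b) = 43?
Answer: √78 ≈ 8.8318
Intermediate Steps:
D(Q, S) = 114 (D(Q, S) = 49 + 65 = 114)
g(j, b) = -36 (g(j, b) = 7 - 1*43 = 7 - 43 = -36)
h = -36
√(h + D(100, -222)) = √(-36 + 114) = √78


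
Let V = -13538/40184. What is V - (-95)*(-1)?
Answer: -1915509/20092 ≈ -95.337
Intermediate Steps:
V = -6769/20092 (V = -13538*1/40184 = -6769/20092 ≈ -0.33690)
V - (-95)*(-1) = -6769/20092 - (-95)*(-1) = -6769/20092 - 1*95 = -6769/20092 - 95 = -1915509/20092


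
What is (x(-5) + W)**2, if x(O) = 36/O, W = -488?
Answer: 6130576/25 ≈ 2.4522e+5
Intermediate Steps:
(x(-5) + W)**2 = (36/(-5) - 488)**2 = (36*(-1/5) - 488)**2 = (-36/5 - 488)**2 = (-2476/5)**2 = 6130576/25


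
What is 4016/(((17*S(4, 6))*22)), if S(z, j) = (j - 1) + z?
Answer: 2008/1683 ≈ 1.1931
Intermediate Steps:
S(z, j) = -1 + j + z (S(z, j) = (-1 + j) + z = -1 + j + z)
4016/(((17*S(4, 6))*22)) = 4016/(((17*(-1 + 6 + 4))*22)) = 4016/(((17*9)*22)) = 4016/((153*22)) = 4016/3366 = 4016*(1/3366) = 2008/1683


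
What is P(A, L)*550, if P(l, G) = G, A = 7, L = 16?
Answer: 8800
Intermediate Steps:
P(A, L)*550 = 16*550 = 8800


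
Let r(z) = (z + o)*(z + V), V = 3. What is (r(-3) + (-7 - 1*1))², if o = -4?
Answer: 64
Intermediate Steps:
r(z) = (-4 + z)*(3 + z) (r(z) = (z - 4)*(z + 3) = (-4 + z)*(3 + z))
(r(-3) + (-7 - 1*1))² = ((-12 + (-3)² - 1*(-3)) + (-7 - 1*1))² = ((-12 + 9 + 3) + (-7 - 1))² = (0 - 8)² = (-8)² = 64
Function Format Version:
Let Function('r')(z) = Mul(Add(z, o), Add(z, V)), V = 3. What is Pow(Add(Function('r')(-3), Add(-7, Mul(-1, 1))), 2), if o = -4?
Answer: 64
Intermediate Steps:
Function('r')(z) = Mul(Add(-4, z), Add(3, z)) (Function('r')(z) = Mul(Add(z, -4), Add(z, 3)) = Mul(Add(-4, z), Add(3, z)))
Pow(Add(Function('r')(-3), Add(-7, Mul(-1, 1))), 2) = Pow(Add(Add(-12, Pow(-3, 2), Mul(-1, -3)), Add(-7, Mul(-1, 1))), 2) = Pow(Add(Add(-12, 9, 3), Add(-7, -1)), 2) = Pow(Add(0, -8), 2) = Pow(-8, 2) = 64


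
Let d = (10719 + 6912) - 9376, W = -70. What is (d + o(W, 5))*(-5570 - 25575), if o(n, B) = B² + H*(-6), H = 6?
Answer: -256759380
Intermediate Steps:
o(n, B) = -36 + B² (o(n, B) = B² + 6*(-6) = B² - 36 = -36 + B²)
d = 8255 (d = 17631 - 9376 = 8255)
(d + o(W, 5))*(-5570 - 25575) = (8255 + (-36 + 5²))*(-5570 - 25575) = (8255 + (-36 + 25))*(-31145) = (8255 - 11)*(-31145) = 8244*(-31145) = -256759380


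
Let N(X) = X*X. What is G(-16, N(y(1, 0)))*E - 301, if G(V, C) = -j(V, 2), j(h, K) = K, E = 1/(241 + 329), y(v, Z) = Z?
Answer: -85786/285 ≈ -301.00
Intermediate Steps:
E = 1/570 ≈ 0.0017544
N(X) = X**2
G(V, C) = -2 (G(V, C) = -1*2 = -2)
G(-16, N(y(1, 0)))*E - 301 = -2*1/570 - 301 = -1/285 - 301 = -85786/285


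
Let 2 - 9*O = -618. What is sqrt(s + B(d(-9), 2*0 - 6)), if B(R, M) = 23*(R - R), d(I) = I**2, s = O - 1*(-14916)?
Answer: 4*sqrt(8429)/3 ≈ 122.41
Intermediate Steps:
O = 620/9 (O = 2/9 - 1/9*(-618) = 2/9 + 206/3 = 620/9 ≈ 68.889)
s = 134864/9 (s = 620/9 - 1*(-14916) = 620/9 + 14916 = 134864/9 ≈ 14985.)
B(R, M) = 0 (B(R, M) = 23*0 = 0)
sqrt(s + B(d(-9), 2*0 - 6)) = sqrt(134864/9 + 0) = sqrt(134864/9) = 4*sqrt(8429)/3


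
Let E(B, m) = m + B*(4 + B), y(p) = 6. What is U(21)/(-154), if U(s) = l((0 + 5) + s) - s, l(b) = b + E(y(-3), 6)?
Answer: -71/154 ≈ -0.46104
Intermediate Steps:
l(b) = 66 + b (l(b) = b + (6 + 6² + 4*6) = b + (6 + 36 + 24) = b + 66 = 66 + b)
U(s) = 71 (U(s) = (66 + ((0 + 5) + s)) - s = (66 + (5 + s)) - s = (71 + s) - s = 71)
U(21)/(-154) = 71/(-154) = 71*(-1/154) = -71/154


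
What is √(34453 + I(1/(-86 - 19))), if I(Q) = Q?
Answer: 2*√94961055/105 ≈ 185.62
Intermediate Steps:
√(34453 + I(1/(-86 - 19))) = √(34453 + 1/(-86 - 19)) = √(34453 + 1/(-105)) = √(34453 - 1/105) = √(3617564/105) = 2*√94961055/105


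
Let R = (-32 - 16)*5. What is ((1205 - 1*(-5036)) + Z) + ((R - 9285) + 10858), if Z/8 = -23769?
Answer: -182578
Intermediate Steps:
Z = -190152 (Z = 8*(-23769) = -190152)
R = -240 (R = -48*5 = -240)
((1205 - 1*(-5036)) + Z) + ((R - 9285) + 10858) = ((1205 - 1*(-5036)) - 190152) + ((-240 - 9285) + 10858) = ((1205 + 5036) - 190152) + (-9525 + 10858) = (6241 - 190152) + 1333 = -183911 + 1333 = -182578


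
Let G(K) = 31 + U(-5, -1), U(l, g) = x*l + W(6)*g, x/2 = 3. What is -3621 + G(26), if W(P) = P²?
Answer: -3656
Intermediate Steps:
x = 6 (x = 2*3 = 6)
U(l, g) = 6*l + 36*g (U(l, g) = 6*l + 6²*g = 6*l + 36*g)
G(K) = -35 (G(K) = 31 + (6*(-5) + 36*(-1)) = 31 + (-30 - 36) = 31 - 66 = -35)
-3621 + G(26) = -3621 - 35 = -3656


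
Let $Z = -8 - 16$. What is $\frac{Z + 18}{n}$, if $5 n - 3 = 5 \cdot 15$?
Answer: $- \frac{5}{13} \approx -0.38462$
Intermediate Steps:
$Z = -24$ ($Z = -8 - 16 = -24$)
$n = \frac{78}{5}$ ($n = \frac{3}{5} + \frac{5 \cdot 15}{5} = \frac{3}{5} + \frac{1}{5} \cdot 75 = \frac{3}{5} + 15 = \frac{78}{5} \approx 15.6$)
$\frac{Z + 18}{n} = \frac{-24 + 18}{\frac{78}{5}} = \left(-6\right) \frac{5}{78} = - \frac{5}{13}$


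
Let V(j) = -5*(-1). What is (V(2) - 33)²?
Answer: 784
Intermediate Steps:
V(j) = 5
(V(2) - 33)² = (5 - 33)² = (-28)² = 784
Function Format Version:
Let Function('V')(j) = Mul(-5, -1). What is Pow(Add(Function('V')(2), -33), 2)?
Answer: 784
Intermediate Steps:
Function('V')(j) = 5
Pow(Add(Function('V')(2), -33), 2) = Pow(Add(5, -33), 2) = Pow(-28, 2) = 784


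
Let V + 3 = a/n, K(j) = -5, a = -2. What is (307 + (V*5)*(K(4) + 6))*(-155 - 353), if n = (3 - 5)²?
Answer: -147066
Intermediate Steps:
n = 4 (n = (-2)² = 4)
V = -7/2 (V = -3 - 2/4 = -3 - 2*¼ = -3 - ½ = -7/2 ≈ -3.5000)
(307 + (V*5)*(K(4) + 6))*(-155 - 353) = (307 + (-7/2*5)*(-5 + 6))*(-155 - 353) = (307 - 35/2*1)*(-508) = (307 - 35/2)*(-508) = (579/2)*(-508) = -147066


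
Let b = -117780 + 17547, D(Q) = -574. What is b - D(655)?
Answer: -99659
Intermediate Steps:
b = -100233
b - D(655) = -100233 - 1*(-574) = -100233 + 574 = -99659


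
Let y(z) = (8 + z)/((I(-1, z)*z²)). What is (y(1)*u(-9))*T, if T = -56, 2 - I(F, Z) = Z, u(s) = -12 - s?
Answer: 1512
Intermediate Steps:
I(F, Z) = 2 - Z
y(z) = (8 + z)/(z²*(2 - z)) (y(z) = (8 + z)/(((2 - z)*z²)) = (8 + z)/((z²*(2 - z))) = (8 + z)*(1/(z²*(2 - z))) = (8 + z)/(z²*(2 - z)))
(y(1)*u(-9))*T = (((-8 - 1*1)/(1²*(-2 + 1)))*(-12 - 1*(-9)))*(-56) = ((1*(-8 - 1)/(-1))*(-12 + 9))*(-56) = ((1*(-1)*(-9))*(-3))*(-56) = (9*(-3))*(-56) = -27*(-56) = 1512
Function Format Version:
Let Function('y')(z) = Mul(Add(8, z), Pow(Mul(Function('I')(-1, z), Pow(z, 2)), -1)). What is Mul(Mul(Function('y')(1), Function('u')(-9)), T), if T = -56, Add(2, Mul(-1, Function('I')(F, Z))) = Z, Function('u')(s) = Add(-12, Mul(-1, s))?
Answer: 1512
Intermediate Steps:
Function('I')(F, Z) = Add(2, Mul(-1, Z))
Function('y')(z) = Mul(Pow(z, -2), Pow(Add(2, Mul(-1, z)), -1), Add(8, z)) (Function('y')(z) = Mul(Add(8, z), Pow(Mul(Add(2, Mul(-1, z)), Pow(z, 2)), -1)) = Mul(Add(8, z), Pow(Mul(Pow(z, 2), Add(2, Mul(-1, z))), -1)) = Mul(Add(8, z), Mul(Pow(z, -2), Pow(Add(2, Mul(-1, z)), -1))) = Mul(Pow(z, -2), Pow(Add(2, Mul(-1, z)), -1), Add(8, z)))
Mul(Mul(Function('y')(1), Function('u')(-9)), T) = Mul(Mul(Mul(Pow(1, -2), Pow(Add(-2, 1), -1), Add(-8, Mul(-1, 1))), Add(-12, Mul(-1, -9))), -56) = Mul(Mul(Mul(1, Pow(-1, -1), Add(-8, -1)), Add(-12, 9)), -56) = Mul(Mul(Mul(1, -1, -9), -3), -56) = Mul(Mul(9, -3), -56) = Mul(-27, -56) = 1512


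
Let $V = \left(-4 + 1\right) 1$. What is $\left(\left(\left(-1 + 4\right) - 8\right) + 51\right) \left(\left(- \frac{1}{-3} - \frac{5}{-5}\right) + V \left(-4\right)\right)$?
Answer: $\frac{1840}{3} \approx 613.33$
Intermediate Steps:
$V = -3$ ($V = \left(-3\right) 1 = -3$)
$\left(\left(\left(-1 + 4\right) - 8\right) + 51\right) \left(\left(- \frac{1}{-3} - \frac{5}{-5}\right) + V \left(-4\right)\right) = \left(\left(\left(-1 + 4\right) - 8\right) + 51\right) \left(\left(- \frac{1}{-3} - \frac{5}{-5}\right) - -12\right) = \left(\left(3 - 8\right) + 51\right) \left(\left(\left(-1\right) \left(- \frac{1}{3}\right) - -1\right) + 12\right) = \left(-5 + 51\right) \left(\left(\frac{1}{3} + 1\right) + 12\right) = 46 \left(\frac{4}{3} + 12\right) = 46 \cdot \frac{40}{3} = \frac{1840}{3}$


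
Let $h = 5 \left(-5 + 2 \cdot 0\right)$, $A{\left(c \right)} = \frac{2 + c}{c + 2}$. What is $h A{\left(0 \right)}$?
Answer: $-25$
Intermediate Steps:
$A{\left(c \right)} = 1$ ($A{\left(c \right)} = \frac{2 + c}{2 + c} = 1$)
$h = -25$ ($h = 5 \left(-5 + 0\right) = 5 \left(-5\right) = -25$)
$h A{\left(0 \right)} = \left(-25\right) 1 = -25$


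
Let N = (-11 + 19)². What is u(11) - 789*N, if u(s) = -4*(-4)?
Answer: -50480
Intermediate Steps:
u(s) = 16
N = 64 (N = 8² = 64)
u(11) - 789*N = 16 - 789*64 = 16 - 50496 = -50480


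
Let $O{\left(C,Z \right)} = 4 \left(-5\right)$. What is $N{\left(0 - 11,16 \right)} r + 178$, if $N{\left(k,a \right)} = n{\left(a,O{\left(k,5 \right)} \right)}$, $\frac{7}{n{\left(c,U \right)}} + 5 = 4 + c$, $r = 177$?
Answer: $\frac{1303}{5} \approx 260.6$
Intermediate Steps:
$O{\left(C,Z \right)} = -20$
$n{\left(c,U \right)} = \frac{7}{-1 + c}$ ($n{\left(c,U \right)} = \frac{7}{-5 + \left(4 + c\right)} = \frac{7}{-1 + c}$)
$N{\left(k,a \right)} = \frac{7}{-1 + a}$
$N{\left(0 - 11,16 \right)} r + 178 = \frac{7}{-1 + 16} \cdot 177 + 178 = \frac{7}{15} \cdot 177 + 178 = \frac{413}{5} + 178 = \frac{1303}{5}$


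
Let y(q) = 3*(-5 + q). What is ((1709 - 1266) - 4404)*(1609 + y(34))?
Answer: -6717856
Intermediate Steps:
y(q) = -15 + 3*q
((1709 - 1266) - 4404)*(1609 + y(34)) = ((1709 - 1266) - 4404)*(1609 + (-15 + 3*34)) = (443 - 4404)*(1609 + (-15 + 102)) = -3961*(1609 + 87) = -3961*1696 = -6717856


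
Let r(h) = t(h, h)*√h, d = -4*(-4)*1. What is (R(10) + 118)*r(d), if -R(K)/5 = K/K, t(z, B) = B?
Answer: 7232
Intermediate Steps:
d = 16 (d = 16*1 = 16)
r(h) = h^(3/2) (r(h) = h*√h = h^(3/2))
R(K) = -5 (R(K) = -5*K/K = -5*1 = -5)
(R(10) + 118)*r(d) = (-5 + 118)*16^(3/2) = 113*64 = 7232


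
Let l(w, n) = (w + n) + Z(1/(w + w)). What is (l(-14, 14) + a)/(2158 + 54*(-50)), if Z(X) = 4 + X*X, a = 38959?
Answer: -30546993/424928 ≈ -71.887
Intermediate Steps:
Z(X) = 4 + X²
l(w, n) = 4 + n + w + 1/(4*w²) (l(w, n) = (w + n) + (4 + (1/(w + w))²) = (n + w) + (4 + (1/(2*w))²) = (n + w) + (4 + 1/(4*w²)) = 4 + n + w + 1/(4*w²))
(l(-14, 14) + a)/(2158 + 54*(-50)) = ((4 + 14 - 14 + (¼)/(-14)²) + 38959)/(2158 + 54*(-50)) = ((4 + 14 - 14 + (¼)*(1/196)) + 38959)/(2158 - 2700) = ((4 + 14 - 14 + 1/784) + 38959)/(-542) = (3137/784 + 38959)*(-1/542) = (30546993/784)*(-1/542) = -30546993/424928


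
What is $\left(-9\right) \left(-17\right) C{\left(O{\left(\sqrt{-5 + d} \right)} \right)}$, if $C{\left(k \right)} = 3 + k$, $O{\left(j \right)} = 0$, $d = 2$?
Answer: $459$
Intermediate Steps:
$\left(-9\right) \left(-17\right) C{\left(O{\left(\sqrt{-5 + d} \right)} \right)} = \left(-9\right) \left(-17\right) \left(3 + 0\right) = 153 \cdot 3 = 459$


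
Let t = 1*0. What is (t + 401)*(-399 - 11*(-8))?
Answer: -124711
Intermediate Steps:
t = 0
(t + 401)*(-399 - 11*(-8)) = (0 + 401)*(-399 - 11*(-8)) = 401*(-399 + 88) = 401*(-311) = -124711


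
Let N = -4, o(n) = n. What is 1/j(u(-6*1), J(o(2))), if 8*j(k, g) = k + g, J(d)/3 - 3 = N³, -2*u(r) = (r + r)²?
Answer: -8/255 ≈ -0.031373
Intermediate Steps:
u(r) = -2*r² (u(r) = -(r + r)²/2 = -4*r²/2 = -2*r²)
J(d) = -183 (J(d) = 9 + 3*(-4)³ = 9 + 3*(-64) = 9 - 192 = -183)
j(k, g) = g/8 + k/8 (j(k, g) = (k + g)/8 = (g + k)/8 = g/8 + k/8)
1/j(u(-6*1), J(o(2))) = 1/((⅛)*(-183) + (-2*(-6*1)²)/8) = 1/(-183/8 + (-2*(-6)²)/8) = 1/(-183/8 + (-2*36)/8) = 1/(-183/8 + (⅛)*(-72)) = 1/(-183/8 - 9) = 1/(-255/8) = -8/255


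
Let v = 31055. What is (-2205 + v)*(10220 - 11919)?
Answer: -49016150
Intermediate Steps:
(-2205 + v)*(10220 - 11919) = (-2205 + 31055)*(10220 - 11919) = 28850*(-1699) = -49016150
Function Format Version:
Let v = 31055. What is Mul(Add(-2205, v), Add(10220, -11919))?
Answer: -49016150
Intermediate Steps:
Mul(Add(-2205, v), Add(10220, -11919)) = Mul(Add(-2205, 31055), Add(10220, -11919)) = Mul(28850, -1699) = -49016150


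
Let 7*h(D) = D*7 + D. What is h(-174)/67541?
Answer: -48/16303 ≈ -0.0029442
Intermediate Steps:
h(D) = 8*D/7 (h(D) = (D*7 + D)/7 = (7*D + D)/7 = (8*D)/7 = 8*D/7)
h(-174)/67541 = ((8/7)*(-174))/67541 = -1392/7*1/67541 = -48/16303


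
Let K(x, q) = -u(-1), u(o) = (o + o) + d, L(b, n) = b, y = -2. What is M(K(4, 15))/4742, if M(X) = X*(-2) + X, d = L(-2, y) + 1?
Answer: -3/4742 ≈ -0.00063264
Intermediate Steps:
d = -1 (d = -2 + 1 = -1)
u(o) = -1 + 2*o (u(o) = (o + o) - 1 = 2*o - 1 = -1 + 2*o)
K(x, q) = 3 (K(x, q) = -(-1 + 2*(-1)) = -(-1 - 2) = -1*(-3) = 3)
M(X) = -X (M(X) = -2*X + X = -X)
M(K(4, 15))/4742 = -1*3/4742 = -3*1/4742 = -3/4742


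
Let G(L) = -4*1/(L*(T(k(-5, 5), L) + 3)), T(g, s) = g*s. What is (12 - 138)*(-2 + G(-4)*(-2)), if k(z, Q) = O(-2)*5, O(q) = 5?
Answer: 24192/97 ≈ 249.40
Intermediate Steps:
k(z, Q) = 25 (k(z, Q) = 5*5 = 25)
G(L) = -4/(L*(3 + 25*L)) (G(L) = -4*1/(L*(25*L + 3)) = -4*1/(L*(3 + 25*L)) = -4/(L*(3 + 25*L)))
(12 - 138)*(-2 + G(-4)*(-2)) = (12 - 138)*(-2 - 4/(-4*(3 + 25*(-4)))*(-2)) = -126*(-2 - 4*(-1/4)/(3 - 100)*(-2)) = -126*(-2 - 4*(-1/4)/(-97)*(-2)) = -126*(-2 - 4*(-1/4)*(-1/97)*(-2)) = -126*(-2 - 1/97*(-2)) = -126*(-2 + 2/97) = -126*(-192/97) = 24192/97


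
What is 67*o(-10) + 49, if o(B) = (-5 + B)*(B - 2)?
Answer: 12109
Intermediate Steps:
o(B) = (-5 + B)*(-2 + B)
67*o(-10) + 49 = 67*(10 + (-10)² - 7*(-10)) + 49 = 67*(10 + 100 + 70) + 49 = 67*180 + 49 = 12060 + 49 = 12109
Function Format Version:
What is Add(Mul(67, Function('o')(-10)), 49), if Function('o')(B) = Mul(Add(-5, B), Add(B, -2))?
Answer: 12109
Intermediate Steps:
Function('o')(B) = Mul(Add(-5, B), Add(-2, B))
Add(Mul(67, Function('o')(-10)), 49) = Add(Mul(67, Add(10, Pow(-10, 2), Mul(-7, -10))), 49) = Add(Mul(67, Add(10, 100, 70)), 49) = Add(Mul(67, 180), 49) = Add(12060, 49) = 12109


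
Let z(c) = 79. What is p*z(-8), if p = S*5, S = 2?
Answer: 790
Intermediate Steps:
p = 10 (p = 2*5 = 10)
p*z(-8) = 10*79 = 790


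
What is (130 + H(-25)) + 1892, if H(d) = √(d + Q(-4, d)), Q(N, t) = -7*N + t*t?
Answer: 2022 + 2*√157 ≈ 2047.1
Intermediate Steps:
Q(N, t) = t² - 7*N (Q(N, t) = -7*N + t² = t² - 7*N)
H(d) = √(28 + d + d²) (H(d) = √(d + (d² - 7*(-4))) = √(d + (d² + 28)) = √(d + (28 + d²)) = √(28 + d + d²))
(130 + H(-25)) + 1892 = (130 + √(28 - 25 + (-25)²)) + 1892 = (130 + √(28 - 25 + 625)) + 1892 = (130 + √628) + 1892 = (130 + 2*√157) + 1892 = 2022 + 2*√157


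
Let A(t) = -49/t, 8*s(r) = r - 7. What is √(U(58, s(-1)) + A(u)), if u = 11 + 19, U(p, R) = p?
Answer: √50730/30 ≈ 7.5078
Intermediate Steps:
s(r) = -7/8 + r/8 (s(r) = (r - 7)/8 = (-7 + r)/8 = -7/8 + r/8)
u = 30
√(U(58, s(-1)) + A(u)) = √(58 - 49/30) = √(1691/30) = √50730/30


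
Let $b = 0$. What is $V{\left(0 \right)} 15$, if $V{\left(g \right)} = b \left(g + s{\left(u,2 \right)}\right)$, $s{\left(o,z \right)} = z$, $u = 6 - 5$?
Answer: $0$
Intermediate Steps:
$u = 1$
$V{\left(g \right)} = 0$ ($V{\left(g \right)} = 0 \left(g + 2\right) = 0 \left(2 + g\right) = 0$)
$V{\left(0 \right)} 15 = 0 \cdot 15 = 0$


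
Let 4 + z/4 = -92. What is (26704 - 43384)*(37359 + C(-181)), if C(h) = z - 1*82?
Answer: -615375240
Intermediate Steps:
z = -384 (z = -16 + 4*(-92) = -16 - 368 = -384)
C(h) = -466 (C(h) = -384 - 1*82 = -384 - 82 = -466)
(26704 - 43384)*(37359 + C(-181)) = (26704 - 43384)*(37359 - 466) = -16680*36893 = -615375240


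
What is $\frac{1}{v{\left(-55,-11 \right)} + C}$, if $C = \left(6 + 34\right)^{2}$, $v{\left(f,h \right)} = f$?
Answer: $\frac{1}{1545} \approx 0.00064725$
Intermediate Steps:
$C = 1600$ ($C = 40^{2} = 1600$)
$\frac{1}{v{\left(-55,-11 \right)} + C} = \frac{1}{-55 + 1600} = \frac{1}{1545}$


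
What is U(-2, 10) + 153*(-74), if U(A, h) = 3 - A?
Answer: -11317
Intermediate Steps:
U(-2, 10) + 153*(-74) = (3 - 1*(-2)) + 153*(-74) = (3 + 2) - 11322 = 5 - 11322 = -11317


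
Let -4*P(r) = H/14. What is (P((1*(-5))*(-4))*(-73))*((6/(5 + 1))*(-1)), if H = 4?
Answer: -73/14 ≈ -5.2143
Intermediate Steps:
P(r) = -1/14
(P((1*(-5))*(-4))*(-73))*((6/(5 + 1))*(-1)) = (-1/14*(-73))*((6/(5 + 1))*(-1)) = 73*((6/6)*(-1))/14 = 73*((6*(⅙))*(-1))/14 = 73*(1*(-1))/14 = (73/14)*(-1) = -73/14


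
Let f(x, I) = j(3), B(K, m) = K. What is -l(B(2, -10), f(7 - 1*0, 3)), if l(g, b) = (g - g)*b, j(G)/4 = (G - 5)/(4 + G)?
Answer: 0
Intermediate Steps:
j(G) = 4*(-5 + G)/(4 + G) (j(G) = 4*((G - 5)/(4 + G)) = 4*((-5 + G)/(4 + G)) = 4*(-5 + G)/(4 + G))
f(x, I) = -8/7 (f(x, I) = 4*(-5 + 3)/(4 + 3) = 4*(-2)/7 = 4*(⅐)*(-2) = -8/7)
l(g, b) = 0 (l(g, b) = 0*b = 0)
-l(B(2, -10), f(7 - 1*0, 3)) = -1*0 = 0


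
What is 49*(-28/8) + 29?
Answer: -285/2 ≈ -142.50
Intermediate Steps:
49*(-28/8) + 29 = 49*(-28*⅛) + 29 = 49*(-7/2) + 29 = -343/2 + 29 = -285/2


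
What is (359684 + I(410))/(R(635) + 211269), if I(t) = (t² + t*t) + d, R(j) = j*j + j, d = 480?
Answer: 696364/615129 ≈ 1.1321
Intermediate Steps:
R(j) = j + j² (R(j) = j² + j = j + j²)
I(t) = 480 + 2*t² (I(t) = (t² + t*t) + 480 = (t² + t²) + 480 = 2*t² + 480 = 480 + 2*t²)
(359684 + I(410))/(R(635) + 211269) = (359684 + (480 + 2*410²))/(635*(1 + 635) + 211269) = (359684 + (480 + 2*168100))/(635*636 + 211269) = (359684 + (480 + 336200))/(403860 + 211269) = (359684 + 336680)/615129 = 696364*(1/615129) = 696364/615129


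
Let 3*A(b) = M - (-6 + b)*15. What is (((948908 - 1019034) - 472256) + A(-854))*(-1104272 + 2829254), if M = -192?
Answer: -928292163372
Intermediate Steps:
A(b) = -34 - 5*b (A(b) = (-192 - (-6 + b)*15)/3 = (-192 - (-90 + 15*b))/3 = (-192 + (90 - 15*b))/3 = (-102 - 15*b)/3 = -34 - 5*b)
(((948908 - 1019034) - 472256) + A(-854))*(-1104272 + 2829254) = (((948908 - 1019034) - 472256) + (-34 - 5*(-854)))*(-1104272 + 2829254) = ((-70126 - 472256) + (-34 + 4270))*1724982 = (-542382 + 4236)*1724982 = -538146*1724982 = -928292163372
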